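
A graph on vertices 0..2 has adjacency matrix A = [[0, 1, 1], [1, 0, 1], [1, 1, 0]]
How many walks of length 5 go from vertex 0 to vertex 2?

11

The number of length-5 walks from vertex 0 to vertex 2 is entry (0,2) of A^5, where A is the adjacency matrix.
A^2 = [[2, 1, 1], [1, 2, 1], [1, 1, 2]]
A^3 = [[2, 3, 3], [3, 2, 3], [3, 3, 2]]
A^4 = [[6, 5, 5], [5, 6, 5], [5, 5, 6]]
A^5 = [[10, 11, 11], [11, 10, 11], [11, 11, 10]]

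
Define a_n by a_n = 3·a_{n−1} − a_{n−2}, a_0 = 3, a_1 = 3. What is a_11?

With companion matrix C = [[3, −1], [1, 0]], [a_n, a_{n−1}]ᵀ = C·[a_{n−1}, a_{n−2}]ᵀ, so [a_11, a_10]ᵀ = C¹⁰·[a_1, a_0]ᵀ.
C¹⁰ = [[17711, −6765], [6765, −2584]], giving [a_11, a_10]ᵀ = [[32838], [12543]].

32838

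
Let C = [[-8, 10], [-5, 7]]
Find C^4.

[[146, -130], [65, -49]]

tr C = -1 and det C = -6, so the characteristic polynomial is λ² − (-1)λ + (-6) with roots 2 and -3.
Eigenvectors give P = [[1, -2], [1, -1]] with P⁻¹ = [[-1, 2], [-1, 1]], and C = P·diag(2, -3)·P⁻¹.
Then C^4 = P·diag(16, 81)·P⁻¹ = [[16, -162], [16, -81]] · [[-1, 2], [-1, 1]] = [[146, -130], [65, -49]].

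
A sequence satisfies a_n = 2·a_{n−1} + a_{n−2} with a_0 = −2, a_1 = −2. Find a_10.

−6726

With companion matrix M = [[2, 1], [1, 0]], [a_n, a_{n−1}]ᵀ = M·[a_{n−1}, a_{n−2}]ᵀ, so [a_10, a_9]ᵀ = M^9·[a_1, a_0]ᵀ.
M^9 = [[2378, 985], [985, 408]], giving [a_10, a_9]ᵀ = [[−6726], [−2786]].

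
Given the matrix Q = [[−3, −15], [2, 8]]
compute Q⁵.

tr Q = 5 and det Q = 6, so the characteristic polynomial is λ² − (5)λ + (6) with roots 2 and 3.
Eigenvectors give P = [[−3, −5], [1, 2]] with P⁻¹ = [[−2, −5], [1, 3]], and Q = P·diag(2, 3)·P⁻¹.
Then Q⁵ = P·diag(32, 243)·P⁻¹ = [[−96, −1215], [32, 486]] · [[−2, −5], [1, 3]] = [[−1023, −3165], [422, 1298]].

[[−1023, −3165], [422, 1298]]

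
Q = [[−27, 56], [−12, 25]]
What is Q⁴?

[[561, −1120], [240, −479]]

tr Q = −2 and det Q = −3, so the characteristic polynomial is λ² − (−2)λ + (−3) with roots 1 and −3.
Eigenvectors give P = [[2, 7], [1, 3]] with P⁻¹ = [[−3, 7], [1, −2]], and Q = P·diag(1, −3)·P⁻¹.
Then Q⁴ = P·diag(1, 81)·P⁻¹ = [[2, 567], [1, 243]] · [[−3, 7], [1, −2]] = [[561, −1120], [240, −479]].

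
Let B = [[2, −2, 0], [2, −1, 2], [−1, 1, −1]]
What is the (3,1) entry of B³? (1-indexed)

B² = [[0, −2, −4], [0, −1, −4], [1, 0, 3]]
B³ = [[0, −2, 0], [2, −3, 2], [−1, 1, −3]]

−1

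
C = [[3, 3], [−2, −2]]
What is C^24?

C² = C (a projection; rank 1, trace 1), so C^24 = C.

[[3, 3], [−2, −2]]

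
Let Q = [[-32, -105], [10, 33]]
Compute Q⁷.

[[-14018, -48615], [4630, 16077]]

tr Q = 1 and det Q = -6, so the characteristic polynomial is λ² − (1)λ + (-6) with roots -2 and 3.
Eigenvectors give P = [[-7, -3], [2, 1]] with P⁻¹ = [[-1, -3], [2, 7]], and Q = P·diag(-2, 3)·P⁻¹.
Then Q⁷ = P·diag(-128, 2187)·P⁻¹ = [[896, -6561], [-256, 2187]] · [[-1, -3], [2, 7]] = [[-14018, -48615], [4630, 16077]].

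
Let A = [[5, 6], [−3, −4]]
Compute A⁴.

tr A = 1 and det A = −2, so the characteristic polynomial is λ² − (1)λ + (−2) with roots −1 and 2.
Eigenvectors give P = [[−1, −2], [1, 1]] with P⁻¹ = [[1, 2], [−1, −1]], and A = P·diag(−1, 2)·P⁻¹.
Then A⁴ = P·diag(1, 16)·P⁻¹ = [[−1, −32], [1, 16]] · [[1, 2], [−1, −1]] = [[31, 30], [−15, −14]].

[[31, 30], [−15, −14]]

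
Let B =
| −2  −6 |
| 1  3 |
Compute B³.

B² = B (a projection; rank 1, trace 1), so B³ = B.

[[−2, −6], [1, 3]]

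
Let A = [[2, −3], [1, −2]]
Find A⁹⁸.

[[1, 0], [0, 1]]

A² = I (check: tr A = 0 and det A = −1), so A⁹⁸ = I since 98 is even.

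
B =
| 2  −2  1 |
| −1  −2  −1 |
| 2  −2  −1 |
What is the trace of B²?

21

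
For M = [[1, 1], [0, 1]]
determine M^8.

M = I + N where N = [[0, 1], [0, 0]] is strictly upper-triangular, so N^2 = 0.
(I + N)^8 = I + 8·N = [[1, 8], [0, 1]].

[[1, 8], [0, 1]]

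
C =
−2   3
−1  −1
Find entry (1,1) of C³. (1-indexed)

C² = [[1, −9], [3, −2]]
C³ = [[7, 12], [−4, 11]]

7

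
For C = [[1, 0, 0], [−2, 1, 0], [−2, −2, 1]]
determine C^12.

C = I + N where N = [[0, 0, 0], [−2, 0, 0], [−2, −2, 0]] is strictly lower-triangular, so N^3 = 0.
(I + N)^12 = I + 12·N + 66·N^2 = [[1, 0, 0], [−24, 1, 0], [240, −24, 1]].

[[1, 0, 0], [−24, 1, 0], [240, −24, 1]]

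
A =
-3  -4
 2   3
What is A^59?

[[-3, -4], [2, 3]]

A² = I (check: tr A = 0 and det A = -1), so A^59 = A since 59 is odd.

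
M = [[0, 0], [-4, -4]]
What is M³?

M² = [[0, 0], [16, 16]]
M³ = [[0, 0], [-64, -64]]

[[0, 0], [-64, -64]]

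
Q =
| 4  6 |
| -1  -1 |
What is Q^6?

[[190, 378], [-63, -125]]

tr Q = 3 and det Q = 2, so the characteristic polynomial is λ² − (3)λ + (2) with roots 1 and 2.
Eigenvectors give P = [[-2, -3], [1, 1]] with P⁻¹ = [[1, 3], [-1, -2]], and Q = P·diag(1, 2)·P⁻¹.
Then Q^6 = P·diag(1, 64)·P⁻¹ = [[-2, -192], [1, 64]] · [[1, 3], [-1, -2]] = [[190, 378], [-63, -125]].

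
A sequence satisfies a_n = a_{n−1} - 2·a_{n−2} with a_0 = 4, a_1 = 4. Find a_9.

-44

With companion matrix C = [[1, -2], [1, 0]], [a_n, a_{n−1}]ᵀ = C·[a_{n−1}, a_{n−2}]ᵀ, so [a_9, a_8]ᵀ = C⁸·[a_1, a_0]ᵀ.
C⁸ = [[-17, 6], [-3, -14]], giving [a_9, a_8]ᵀ = [[-44], [-68]].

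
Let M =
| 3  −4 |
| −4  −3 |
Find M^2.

[[25, 0], [0, 25]]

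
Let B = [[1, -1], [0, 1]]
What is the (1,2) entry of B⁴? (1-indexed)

-4

B = I + N where N = [[0, -1], [0, 0]] is strictly upper-triangular, so N² = 0.
(I + N)⁴ = I + 4·N = [[1, -4], [0, 1]].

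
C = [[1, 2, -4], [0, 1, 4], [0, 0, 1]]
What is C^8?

[[1, 16, 192], [0, 1, 32], [0, 0, 1]]

C = I + N where N = [[0, 2, -4], [0, 0, 4], [0, 0, 0]] is strictly upper-triangular, so N^3 = 0.
(I + N)^8 = I + 8·N + 28·N^2 = [[1, 16, 192], [0, 1, 32], [0, 0, 1]].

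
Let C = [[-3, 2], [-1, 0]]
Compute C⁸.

[[511, -510], [255, -254]]

tr C = -3 and det C = 2, so the characteristic polynomial is λ² − (-3)λ + (2) with roots -2 and -1.
Eigenvectors give P = [[-2, 1], [-1, 1]] with P⁻¹ = [[-1, 1], [-1, 2]], and C = P·diag(-2, -1)·P⁻¹.
Then C⁸ = P·diag(256, 1)·P⁻¹ = [[-512, 1], [-256, 1]] · [[-1, 1], [-1, 2]] = [[511, -510], [255, -254]].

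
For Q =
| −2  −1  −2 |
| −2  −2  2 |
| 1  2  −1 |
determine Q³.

Q² = [[4, 0, 4], [10, 10, −2], [−7, −7, 3]]
Q³ = [[−4, 4, −12], [−42, −34, 2], [31, 27, −3]]

[[−4, 4, −12], [−42, −34, 2], [31, 27, −3]]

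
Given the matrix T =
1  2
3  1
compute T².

[[7, 4], [6, 7]]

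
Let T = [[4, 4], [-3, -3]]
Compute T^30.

[[4, 4], [-3, -3]]

T² = T (a projection; rank 1, trace 1), so T^30 = T.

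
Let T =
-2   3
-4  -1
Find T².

[[-8, -9], [12, -11]]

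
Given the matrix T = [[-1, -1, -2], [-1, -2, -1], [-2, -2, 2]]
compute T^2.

[[6, 7, -1], [5, 7, 2], [0, 2, 10]]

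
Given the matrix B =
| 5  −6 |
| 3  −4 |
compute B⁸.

tr B = 1 and det B = −2, so the characteristic polynomial is λ² − (1)λ + (−2) with roots 2 and −1.
Eigenvectors give P = [[−2, −1], [−1, −1]] with P⁻¹ = [[−1, 1], [1, −2]], and B = P·diag(2, −1)·P⁻¹.
Then B⁸ = P·diag(256, 1)·P⁻¹ = [[−512, −1], [−256, −1]] · [[−1, 1], [1, −2]] = [[511, −510], [255, −254]].

[[511, −510], [255, −254]]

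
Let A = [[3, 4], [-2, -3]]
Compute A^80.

A² = I (check: tr A = 0 and det A = -1), so A^80 = I since 80 is even.

[[1, 0], [0, 1]]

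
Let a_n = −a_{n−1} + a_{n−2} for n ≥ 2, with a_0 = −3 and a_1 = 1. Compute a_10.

With companion matrix T = [[−1, 1], [1, 0]], [a_n, a_{n−1}]ᵀ = T·[a_{n−1}, a_{n−2}]ᵀ, so [a_10, a_9]ᵀ = T⁹·[a_1, a_0]ᵀ.
T⁹ = [[−55, 34], [34, −21]], giving [a_10, a_9]ᵀ = [[−157], [97]].

−157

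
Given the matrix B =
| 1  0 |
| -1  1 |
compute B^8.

[[1, 0], [-8, 1]]

B = I + N where N = [[0, 0], [-1, 0]] is strictly lower-triangular, so N^2 = 0.
(I + N)^8 = I + 8·N = [[1, 0], [-8, 1]].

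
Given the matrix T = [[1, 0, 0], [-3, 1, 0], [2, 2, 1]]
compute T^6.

[[1, 0, 0], [-18, 1, 0], [-78, 12, 1]]

T = I + N where N = [[0, 0, 0], [-3, 0, 0], [2, 2, 0]] is strictly lower-triangular, so N^3 = 0.
(I + N)^6 = I + 6·N + 15·N^2 = [[1, 0, 0], [-18, 1, 0], [-78, 12, 1]].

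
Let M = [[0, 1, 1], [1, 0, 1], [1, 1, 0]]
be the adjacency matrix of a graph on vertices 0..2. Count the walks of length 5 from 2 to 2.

10

The number of length-5 walks from vertex 2 to vertex 2 is entry (2,2) of M⁵, where M is the adjacency matrix.
M² = [[2, 1, 1], [1, 2, 1], [1, 1, 2]]
M³ = [[2, 3, 3], [3, 2, 3], [3, 3, 2]]
M⁴ = [[6, 5, 5], [5, 6, 5], [5, 5, 6]]
M⁵ = [[10, 11, 11], [11, 10, 11], [11, 11, 10]]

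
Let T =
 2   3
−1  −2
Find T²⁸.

[[1, 0], [0, 1]]

T² = I (check: tr T = 0 and det T = −1), so T²⁸ = I since 28 is even.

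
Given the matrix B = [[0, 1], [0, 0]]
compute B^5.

[[0, 0], [0, 0]]

B is strictly triangular, hence nilpotent: B^2 = 0, so B^5 = 0.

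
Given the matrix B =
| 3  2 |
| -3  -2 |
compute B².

B² = B (a projection; rank 1, trace 1), so B² = B.

[[3, 2], [-3, -2]]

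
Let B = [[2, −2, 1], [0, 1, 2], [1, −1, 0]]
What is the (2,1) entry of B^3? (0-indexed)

−6

B^2 = [[5, −7, −2], [2, −1, 2], [2, −3, −1]]
B^3 = [[8, −15, −9], [6, −7, 0], [3, −6, −4]]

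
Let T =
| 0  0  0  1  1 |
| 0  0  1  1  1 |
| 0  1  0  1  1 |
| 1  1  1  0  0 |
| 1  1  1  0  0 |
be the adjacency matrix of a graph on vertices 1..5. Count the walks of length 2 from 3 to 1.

The number of length-2 walks from vertex 3 to vertex 1 is entry (3,1) of T², where T is the adjacency matrix.
T² = [[2, 2, 2, 0, 0], [2, 3, 2, 1, 1], [2, 2, 3, 1, 1], [0, 1, 1, 3, 3], [0, 1, 1, 3, 3]]

2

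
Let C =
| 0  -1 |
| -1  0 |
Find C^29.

C² = I (check: tr C = 0 and det C = -1), so C^29 = C since 29 is odd.

[[0, -1], [-1, 0]]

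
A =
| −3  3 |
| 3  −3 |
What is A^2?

[[18, −18], [−18, 18]]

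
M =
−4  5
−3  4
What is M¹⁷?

[[−4, 5], [−3, 4]]

M² = I (check: tr M = 0 and det M = −1), so M¹⁷ = M since 17 is odd.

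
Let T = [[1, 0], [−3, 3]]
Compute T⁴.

[[1, 0], [−120, 81]]

T² = [[1, 0], [−12, 9]]
T³ = [[1, 0], [−39, 27]]
T⁴ = [[1, 0], [−120, 81]]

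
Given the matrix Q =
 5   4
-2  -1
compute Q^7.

tr Q = 4 and det Q = 3, so the characteristic polynomial is λ² − (4)λ + (3) with roots 1 and 3.
Eigenvectors give P = [[-1, -2], [1, 1]] with P⁻¹ = [[1, 2], [-1, -1]], and Q = P·diag(1, 3)·P⁻¹.
Then Q^7 = P·diag(1, 2187)·P⁻¹ = [[-1, -4374], [1, 2187]] · [[1, 2], [-1, -1]] = [[4373, 4372], [-2186, -2185]].

[[4373, 4372], [-2186, -2185]]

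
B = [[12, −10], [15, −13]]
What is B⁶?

tr B = −1 and det B = −6, so the characteristic polynomial is λ² − (−1)λ + (−6) with roots −3 and 2.
Eigenvectors give P = [[2, 1], [3, 1]] with P⁻¹ = [[−1, 1], [3, −2]], and B = P·diag(−3, 2)·P⁻¹.
Then B⁶ = P·diag(729, 64)·P⁻¹ = [[1458, 64], [2187, 64]] · [[−1, 1], [3, −2]] = [[−1266, 1330], [−1995, 2059]].

[[−1266, 1330], [−1995, 2059]]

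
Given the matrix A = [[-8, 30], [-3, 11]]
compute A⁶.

[[-566, 1890], [-189, 631]]

tr A = 3 and det A = 2, so the characteristic polynomial is λ² − (3)λ + (2) with roots 2 and 1.
Eigenvectors give P = [[3, 10], [1, 3]] with P⁻¹ = [[-3, 10], [1, -3]], and A = P·diag(2, 1)·P⁻¹.
Then A⁶ = P·diag(64, 1)·P⁻¹ = [[192, 10], [64, 3]] · [[-3, 10], [1, -3]] = [[-566, 1890], [-189, 631]].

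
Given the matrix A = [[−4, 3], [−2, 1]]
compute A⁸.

tr A = −3 and det A = 2, so the characteristic polynomial is λ² − (−3)λ + (2) with roots −1 and −2.
Eigenvectors give P = [[−1, 3], [−1, 2]] with P⁻¹ = [[2, −3], [1, −1]], and A = P·diag(−1, −2)·P⁻¹.
Then A⁸ = P·diag(1, 256)·P⁻¹ = [[−1, 768], [−1, 512]] · [[2, −3], [1, −1]] = [[766, −765], [510, −509]].

[[766, −765], [510, −509]]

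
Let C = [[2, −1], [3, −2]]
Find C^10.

[[1, 0], [0, 1]]

C² = I (check: tr C = 0 and det C = −1), so C^10 = I since 10 is even.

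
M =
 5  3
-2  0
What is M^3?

tr M = 5 and det M = 6, so the characteristic polynomial is λ² − (5)λ + (6) with roots 3 and 2.
Eigenvectors give P = [[3, -1], [-2, 1]] with P⁻¹ = [[1, 1], [2, 3]], and M = P·diag(3, 2)·P⁻¹.
Then M^3 = P·diag(27, 8)·P⁻¹ = [[81, -8], [-54, 8]] · [[1, 1], [2, 3]] = [[65, 57], [-38, -30]].

[[65, 57], [-38, -30]]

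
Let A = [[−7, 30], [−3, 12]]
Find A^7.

[[−18403, 61770], [−6177, 20718]]

tr A = 5 and det A = 6, so the characteristic polynomial is λ² − (5)λ + (6) with roots 3 and 2.
Eigenvectors give P = [[3, 10], [1, 3]] with P⁻¹ = [[−3, 10], [1, −3]], and A = P·diag(3, 2)·P⁻¹.
Then A^7 = P·diag(2187, 128)·P⁻¹ = [[6561, 1280], [2187, 384]] · [[−3, 10], [1, −3]] = [[−18403, 61770], [−6177, 20718]].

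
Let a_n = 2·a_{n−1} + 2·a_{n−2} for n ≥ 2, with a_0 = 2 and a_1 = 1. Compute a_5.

108

With companion matrix B = [[2, 2], [1, 0]], [a_n, a_{n−1}]ᵀ = B·[a_{n−1}, a_{n−2}]ᵀ, so [a_5, a_4]ᵀ = B^4·[a_1, a_0]ᵀ.
B^4 = [[44, 32], [16, 12]], giving [a_5, a_4]ᵀ = [[108], [40]].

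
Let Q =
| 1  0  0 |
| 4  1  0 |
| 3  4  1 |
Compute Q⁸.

[[1, 0, 0], [32, 1, 0], [472, 32, 1]]

Q = I + N where N = [[0, 0, 0], [4, 0, 0], [3, 4, 0]] is strictly lower-triangular, so N³ = 0.
(I + N)⁸ = I + 8·N + 28·N² = [[1, 0, 0], [32, 1, 0], [472, 32, 1]].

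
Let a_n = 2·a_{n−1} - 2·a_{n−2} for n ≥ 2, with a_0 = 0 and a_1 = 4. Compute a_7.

With companion matrix B = [[2, -2], [1, 0]], [a_n, a_{n−1}]ᵀ = B·[a_{n−1}, a_{n−2}]ᵀ, so [a_7, a_6]ᵀ = B⁶·[a_1, a_0]ᵀ.
B⁶ = [[-8, 16], [-8, 8]], giving [a_7, a_6]ᵀ = [[-32], [-32]].

-32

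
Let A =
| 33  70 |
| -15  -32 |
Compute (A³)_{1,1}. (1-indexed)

237

tr A = 1 and det A = -6, so the characteristic polynomial is λ² − (1)λ + (-6) with roots 3 and -2.
Eigenvectors give P = [[7, -2], [-3, 1]] with P⁻¹ = [[1, 2], [3, 7]], and A = P·diag(3, -2)·P⁻¹.
Then A³ = P·diag(27, -8)·P⁻¹ = [[189, 16], [-81, -8]] · [[1, 2], [3, 7]] = [[237, 490], [-105, -218]].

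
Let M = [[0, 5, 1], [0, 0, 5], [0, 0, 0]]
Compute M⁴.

[[0, 0, 0], [0, 0, 0], [0, 0, 0]]

M is strictly triangular, hence nilpotent: M³ = 0, so M⁴ = 0.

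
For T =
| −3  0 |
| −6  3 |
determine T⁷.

[[−2187, 0], [−4374, 2187]]

tr T = 0 and det T = −9, so the characteristic polynomial is λ² − (0)λ + (−9) with roots 3 and −3.
Eigenvectors give P = [[0, 1], [−1, 1]] with P⁻¹ = [[1, −1], [1, 0]], and T = P·diag(3, −3)·P⁻¹.
Then T⁷ = P·diag(2187, −2187)·P⁻¹ = [[0, −2187], [−2187, −2187]] · [[1, −1], [1, 0]] = [[−2187, 0], [−4374, 2187]].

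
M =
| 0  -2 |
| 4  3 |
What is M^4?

[[-8, 42], [-84, -71]]

M^2 = [[-8, -6], [12, 1]]
M^3 = [[-24, -2], [4, -21]]
M^4 = [[-8, 42], [-84, -71]]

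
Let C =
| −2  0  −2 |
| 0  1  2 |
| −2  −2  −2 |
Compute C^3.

[[−32, −12, −24], [12, 1, 6], [−24, −6, −20]]

C^2 = [[8, 4, 8], [−4, −3, −2], [8, 2, 4]]
C^3 = [[−32, −12, −24], [12, 1, 6], [−24, −6, −20]]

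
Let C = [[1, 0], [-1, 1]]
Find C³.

C = I + N where N = [[0, 0], [-1, 0]] is strictly lower-triangular, so N² = 0.
(I + N)³ = I + 3·N = [[1, 0], [-3, 1]].

[[1, 0], [-3, 1]]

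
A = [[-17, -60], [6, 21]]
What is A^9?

tr A = 4 and det A = 3, so the characteristic polynomial is λ² − (4)λ + (3) with roots 1 and 3.
Eigenvectors give P = [[-10, 3], [3, -1]] with P⁻¹ = [[-1, -3], [-3, -10]], and A = P·diag(1, 3)·P⁻¹.
Then A^9 = P·diag(1, 19683)·P⁻¹ = [[-10, 59049], [3, -19683]] · [[-1, -3], [-3, -10]] = [[-177137, -590460], [59046, 196821]].

[[-177137, -590460], [59046, 196821]]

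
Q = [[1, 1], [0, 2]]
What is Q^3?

Q^2 = [[1, 3], [0, 4]]
Q^3 = [[1, 7], [0, 8]]

[[1, 7], [0, 8]]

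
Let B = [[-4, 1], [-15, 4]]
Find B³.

B² = I (check: tr B = 0 and det B = -1), so B³ = B since 3 is odd.

[[-4, 1], [-15, 4]]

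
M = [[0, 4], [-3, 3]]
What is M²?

[[-12, 12], [-9, -3]]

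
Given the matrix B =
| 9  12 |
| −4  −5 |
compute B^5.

tr B = 4 and det B = 3, so the characteristic polynomial is λ² − (4)λ + (3) with roots 3 and 1.
Eigenvectors give P = [[−2, 3], [1, −2]] with P⁻¹ = [[−2, −3], [−1, −2]], and B = P·diag(3, 1)·P⁻¹.
Then B^5 = P·diag(243, 1)·P⁻¹ = [[−486, 3], [243, −2]] · [[−2, −3], [−1, −2]] = [[969, 1452], [−484, −725]].

[[969, 1452], [−484, −725]]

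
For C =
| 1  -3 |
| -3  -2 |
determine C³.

[[1, -36], [-36, -35]]

C² = [[10, 3], [3, 13]]
C³ = [[1, -36], [-36, -35]]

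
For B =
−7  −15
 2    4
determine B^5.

[[−187, −465], [62, 154]]

tr B = −3 and det B = 2, so the characteristic polynomial is λ² − (−3)λ + (2) with roots −2 and −1.
Eigenvectors give P = [[−3, 5], [1, −2]] with P⁻¹ = [[−2, −5], [−1, −3]], and B = P·diag(−2, −1)·P⁻¹.
Then B^5 = P·diag(−32, −1)·P⁻¹ = [[96, −5], [−32, 2]] · [[−2, −5], [−1, −3]] = [[−187, −465], [62, 154]].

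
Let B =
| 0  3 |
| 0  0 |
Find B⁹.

B is strictly triangular, hence nilpotent: B² = 0, so B⁹ = 0.

[[0, 0], [0, 0]]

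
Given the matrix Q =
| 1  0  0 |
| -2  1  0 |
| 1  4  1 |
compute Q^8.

[[1, 0, 0], [-16, 1, 0], [-216, 32, 1]]

Q = I + N where N = [[0, 0, 0], [-2, 0, 0], [1, 4, 0]] is strictly lower-triangular, so N^3 = 0.
(I + N)^8 = I + 8·N + 28·N^2 = [[1, 0, 0], [-16, 1, 0], [-216, 32, 1]].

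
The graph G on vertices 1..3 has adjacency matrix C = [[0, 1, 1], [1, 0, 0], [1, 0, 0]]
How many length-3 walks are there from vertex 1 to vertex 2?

The number of length-3 walks from vertex 1 to vertex 2 is entry (1,2) of C^3, where C is the adjacency matrix.
C^2 = [[2, 0, 0], [0, 1, 1], [0, 1, 1]]
C^3 = [[0, 2, 2], [2, 0, 0], [2, 0, 0]]

2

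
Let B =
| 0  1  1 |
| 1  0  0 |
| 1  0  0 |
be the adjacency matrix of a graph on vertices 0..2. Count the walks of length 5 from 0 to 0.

The number of length-5 walks from vertex 0 to vertex 0 is entry (0,0) of B^5, where B is the adjacency matrix.
B^2 = [[2, 0, 0], [0, 1, 1], [0, 1, 1]]
B^3 = [[0, 2, 2], [2, 0, 0], [2, 0, 0]]
B^4 = [[4, 0, 0], [0, 2, 2], [0, 2, 2]]
B^5 = [[0, 4, 4], [4, 0, 0], [4, 0, 0]]

0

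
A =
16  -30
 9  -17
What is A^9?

[[2566, -5130], [1539, -3077]]

tr A = -1 and det A = -2, so the characteristic polynomial is λ² − (-1)λ + (-2) with roots -2 and 1.
Eigenvectors give P = [[5, 2], [3, 1]] with P⁻¹ = [[-1, 2], [3, -5]], and A = P·diag(-2, 1)·P⁻¹.
Then A^9 = P·diag(-512, 1)·P⁻¹ = [[-2560, 2], [-1536, 1]] · [[-1, 2], [3, -5]] = [[2566, -5130], [1539, -3077]].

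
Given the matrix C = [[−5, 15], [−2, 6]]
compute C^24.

C² = C (a projection; rank 1, trace 1), so C^24 = C.

[[−5, 15], [−2, 6]]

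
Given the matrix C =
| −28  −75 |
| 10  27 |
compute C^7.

tr C = −1 and det C = −6, so the characteristic polynomial is λ² − (−1)λ + (−6) with roots −3 and 2.
Eigenvectors give P = [[3, 5], [−1, −2]] with P⁻¹ = [[2, 5], [−1, −3]], and C = P·diag(−3, 2)·P⁻¹.
Then C^7 = P·diag(−2187, 128)·P⁻¹ = [[−6561, 640], [2187, −256]] · [[2, 5], [−1, −3]] = [[−13762, −34725], [4630, 11703]].

[[−13762, −34725], [4630, 11703]]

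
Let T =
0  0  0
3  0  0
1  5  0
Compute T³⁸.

[[0, 0, 0], [0, 0, 0], [0, 0, 0]]

T is strictly triangular, hence nilpotent: T³ = 0, so T³⁸ = 0.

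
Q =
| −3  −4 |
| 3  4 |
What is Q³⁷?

Q² = Q (a projection; rank 1, trace 1), so Q³⁷ = Q.

[[−3, −4], [3, 4]]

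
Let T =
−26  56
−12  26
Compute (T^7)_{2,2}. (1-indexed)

1664

tr T = 0 and det T = −4, so the characteristic polynomial is λ² − (0)λ + (−4) with roots 2 and −2.
Eigenvectors give P = [[2, 7], [1, 3]] with P⁻¹ = [[−3, 7], [1, −2]], and T = P·diag(2, −2)·P⁻¹.
Then T^7 = P·diag(128, −128)·P⁻¹ = [[256, −896], [128, −384]] · [[−3, 7], [1, −2]] = [[−1664, 3584], [−768, 1664]].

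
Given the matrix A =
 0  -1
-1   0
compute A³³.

[[0, -1], [-1, 0]]

A² = I (check: tr A = 0 and det A = -1), so A³³ = A since 33 is odd.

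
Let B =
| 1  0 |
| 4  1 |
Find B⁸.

[[1, 0], [32, 1]]

B = I + N where N = [[0, 0], [4, 0]] is strictly lower-triangular, so N² = 0.
(I + N)⁸ = I + 8·N = [[1, 0], [32, 1]].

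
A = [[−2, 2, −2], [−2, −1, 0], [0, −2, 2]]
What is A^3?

[[4, 2, 0], [−6, 7, −4], [−4, 2, 0]]

A^2 = [[0, −2, 0], [6, −3, 4], [4, −2, 4]]
A^3 = [[4, 2, 0], [−6, 7, −4], [−4, 2, 0]]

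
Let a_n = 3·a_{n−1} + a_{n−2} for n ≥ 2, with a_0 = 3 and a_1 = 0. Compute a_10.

38910

With companion matrix C = [[3, 1], [1, 0]], [a_n, a_{n−1}]ᵀ = C·[a_{n−1}, a_{n−2}]ᵀ, so [a_10, a_9]ᵀ = C⁹·[a_1, a_0]ᵀ.
C⁹ = [[42837, 12970], [12970, 3927]], giving [a_10, a_9]ᵀ = [[38910], [11781]].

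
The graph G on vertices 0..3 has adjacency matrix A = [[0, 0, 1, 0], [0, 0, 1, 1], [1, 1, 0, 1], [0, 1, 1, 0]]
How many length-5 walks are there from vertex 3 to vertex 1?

The number of length-5 walks from vertex 3 to vertex 1 is entry (3,1) of A⁵, where A is the adjacency matrix.
A² = [[1, 1, 0, 1], [1, 2, 1, 1], [0, 1, 3, 1], [1, 1, 1, 2]]
A³ = [[0, 1, 3, 1], [1, 2, 4, 3], [3, 4, 2, 4], [1, 3, 4, 2]]
A⁴ = [[3, 4, 2, 4], [4, 7, 6, 6], [2, 6, 11, 6], [4, 6, 6, 7]]
A⁵ = [[2, 6, 11, 6], [6, 12, 17, 13], [11, 17, 14, 17], [6, 13, 17, 12]]

13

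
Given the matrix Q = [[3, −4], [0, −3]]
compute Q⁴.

[[81, 0], [0, 81]]

Q² = [[9, 0], [0, 9]]
Q³ = [[27, −36], [0, −27]]
Q⁴ = [[81, 0], [0, 81]]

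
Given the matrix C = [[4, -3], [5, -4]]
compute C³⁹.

[[4, -3], [5, -4]]

C² = I (check: tr C = 0 and det C = -1), so C³⁹ = C since 39 is odd.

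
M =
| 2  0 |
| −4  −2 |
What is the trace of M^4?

tr M = 0 and det M = −4, so the characteristic polynomial is λ² − (0)λ + (−4) with roots −2 and 2.
Eigenvectors give P = [[0, −1], [1, 1]] with P⁻¹ = [[1, 1], [−1, 0]], and M = P·diag(−2, 2)·P⁻¹.
Then M^4 = P·diag(16, 16)·P⁻¹ = [[0, −16], [16, 16]] · [[1, 1], [−1, 0]] = [[16, 0], [0, 16]].

32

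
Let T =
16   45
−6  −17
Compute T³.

tr T = −1 and det T = −2, so the characteristic polynomial is λ² − (−1)λ + (−2) with roots −2 and 1.
Eigenvectors give P = [[−5, −3], [2, 1]] with P⁻¹ = [[1, 3], [−2, −5]], and T = P·diag(−2, 1)·P⁻¹.
Then T³ = P·diag(−8, 1)·P⁻¹ = [[40, −3], [−16, 1]] · [[1, 3], [−2, −5]] = [[46, 135], [−18, −53]].

[[46, 135], [−18, −53]]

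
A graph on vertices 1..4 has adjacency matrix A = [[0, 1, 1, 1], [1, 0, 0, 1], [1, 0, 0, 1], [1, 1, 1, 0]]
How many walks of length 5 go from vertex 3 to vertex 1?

The number of length-5 walks from vertex 3 to vertex 1 is entry (3,1) of A⁵, where A is the adjacency matrix.
A² = [[3, 1, 1, 2], [1, 2, 2, 1], [1, 2, 2, 1], [2, 1, 1, 3]]
A³ = [[4, 5, 5, 5], [5, 2, 2, 5], [5, 2, 2, 5], [5, 5, 5, 4]]
A⁴ = [[15, 9, 9, 14], [9, 10, 10, 9], [9, 10, 10, 9], [14, 9, 9, 15]]
A⁵ = [[32, 29, 29, 33], [29, 18, 18, 29], [29, 18, 18, 29], [33, 29, 29, 32]]

29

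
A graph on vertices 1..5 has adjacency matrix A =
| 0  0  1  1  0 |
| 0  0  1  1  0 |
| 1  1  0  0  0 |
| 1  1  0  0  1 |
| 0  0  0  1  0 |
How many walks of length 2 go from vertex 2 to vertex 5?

1

The number of length-2 walks from vertex 2 to vertex 5 is entry (2,5) of A^2, where A is the adjacency matrix.
A^2 = [[2, 2, 0, 0, 1], [2, 2, 0, 0, 1], [0, 0, 2, 2, 0], [0, 0, 2, 3, 0], [1, 1, 0, 0, 1]]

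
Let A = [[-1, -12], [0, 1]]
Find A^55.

[[-1, -12], [0, 1]]

A² = I (check: tr A = 0 and det A = -1), so A^55 = A since 55 is odd.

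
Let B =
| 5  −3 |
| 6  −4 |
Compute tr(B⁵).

tr B = 1 and det B = −2, so the characteristic polynomial is λ² − (1)λ + (−2) with roots −1 and 2.
Eigenvectors give P = [[−1, 1], [−2, 1]] with P⁻¹ = [[1, −1], [2, −1]], and B = P·diag(−1, 2)·P⁻¹.
Then B⁵ = P·diag(−1, 32)·P⁻¹ = [[1, 32], [2, 32]] · [[1, −1], [2, −1]] = [[65, −33], [66, −34]].

31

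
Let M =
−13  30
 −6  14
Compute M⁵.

tr M = 1 and det M = −2, so the characteristic polynomial is λ² − (1)λ + (−2) with roots 2 and −1.
Eigenvectors give P = [[2, 5], [1, 2]] with P⁻¹ = [[−2, 5], [1, −2]], and M = P·diag(2, −1)·P⁻¹.
Then M⁵ = P·diag(32, −1)·P⁻¹ = [[64, −5], [32, −2]] · [[−2, 5], [1, −2]] = [[−133, 330], [−66, 164]].

[[−133, 330], [−66, 164]]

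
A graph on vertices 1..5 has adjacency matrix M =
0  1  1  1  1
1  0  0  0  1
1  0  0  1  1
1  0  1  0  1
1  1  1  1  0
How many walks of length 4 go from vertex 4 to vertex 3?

24

The number of length-4 walks from vertex 4 to vertex 3 is entry (4,3) of M^4, where M is the adjacency matrix.
M^2 = [[4, 1, 2, 2, 3], [1, 2, 2, 2, 1], [2, 2, 3, 2, 2], [2, 2, 2, 3, 2], [3, 1, 2, 2, 4]]
M^3 = [[8, 7, 9, 9, 9], [7, 2, 4, 4, 7], [9, 4, 6, 7, 9], [9, 4, 7, 6, 9], [9, 7, 9, 9, 8]]
M^4 = [[34, 17, 26, 26, 33], [17, 14, 18, 18, 17], [26, 18, 25, 24, 26], [26, 18, 24, 25, 26], [33, 17, 26, 26, 34]]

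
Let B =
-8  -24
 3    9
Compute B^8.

[[-8, -24], [3, 9]]

B² = B (a projection; rank 1, trace 1), so B^8 = B.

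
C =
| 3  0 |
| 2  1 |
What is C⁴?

[[81, 0], [80, 1]]

tr C = 4 and det C = 3, so the characteristic polynomial is λ² − (4)λ + (3) with roots 1 and 3.
Eigenvectors give P = [[0, −1], [1, −1]] with P⁻¹ = [[−1, 1], [−1, 0]], and C = P·diag(1, 3)·P⁻¹.
Then C⁴ = P·diag(1, 81)·P⁻¹ = [[0, −81], [1, −81]] · [[−1, 1], [−1, 0]] = [[81, 0], [80, 1]].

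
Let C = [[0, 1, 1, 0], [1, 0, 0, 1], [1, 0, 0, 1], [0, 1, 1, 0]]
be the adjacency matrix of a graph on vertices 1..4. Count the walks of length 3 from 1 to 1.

0

The number of length-3 walks from vertex 1 to vertex 1 is entry (1,1) of C³, where C is the adjacency matrix.
C² = [[2, 0, 0, 2], [0, 2, 2, 0], [0, 2, 2, 0], [2, 0, 0, 2]]
C³ = [[0, 4, 4, 0], [4, 0, 0, 4], [4, 0, 0, 4], [0, 4, 4, 0]]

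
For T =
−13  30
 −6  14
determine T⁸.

[[−1019, 2550], [−510, 1276]]

tr T = 1 and det T = −2, so the characteristic polynomial is λ² − (1)λ + (−2) with roots 2 and −1.
Eigenvectors give P = [[2, 5], [1, 2]] with P⁻¹ = [[−2, 5], [1, −2]], and T = P·diag(2, −1)·P⁻¹.
Then T⁸ = P·diag(256, 1)·P⁻¹ = [[512, 5], [256, 2]] · [[−2, 5], [1, −2]] = [[−1019, 2550], [−510, 1276]].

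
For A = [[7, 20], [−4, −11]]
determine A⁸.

tr A = −4 and det A = 3, so the characteristic polynomial is λ² − (−4)λ + (3) with roots −3 and −1.
Eigenvectors give P = [[−2, 5], [1, −2]] with P⁻¹ = [[2, 5], [1, 2]], and A = P·diag(−3, −1)·P⁻¹.
Then A⁸ = P·diag(6561, 1)·P⁻¹ = [[−13122, 5], [6561, −2]] · [[2, 5], [1, 2]] = [[−26239, −65600], [13120, 32801]].

[[−26239, −65600], [13120, 32801]]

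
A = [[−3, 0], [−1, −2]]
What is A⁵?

[[−243, 0], [−211, −32]]

tr A = −5 and det A = 6, so the characteristic polynomial is λ² − (−5)λ + (6) with roots −3 and −2.
Eigenvectors give P = [[1, 0], [1, −1]] with P⁻¹ = [[1, 0], [1, −1]], and A = P·diag(−3, −2)·P⁻¹.
Then A⁵ = P·diag(−243, −32)·P⁻¹ = [[−243, 0], [−243, 32]] · [[1, 0], [1, −1]] = [[−243, 0], [−211, −32]].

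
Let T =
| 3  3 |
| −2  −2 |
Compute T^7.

[[3, 3], [−2, −2]]

T² = T (a projection; rank 1, trace 1), so T^7 = T.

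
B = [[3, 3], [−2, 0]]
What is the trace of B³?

B² = [[3, 9], [−6, −6]]
B³ = [[−9, 9], [−6, −18]]

−27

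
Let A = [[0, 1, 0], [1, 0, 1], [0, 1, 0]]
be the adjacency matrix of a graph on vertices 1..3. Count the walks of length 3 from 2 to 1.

2

The number of length-3 walks from vertex 2 to vertex 1 is entry (2,1) of A³, where A is the adjacency matrix.
A² = [[1, 0, 1], [0, 2, 0], [1, 0, 1]]
A³ = [[0, 2, 0], [2, 0, 2], [0, 2, 0]]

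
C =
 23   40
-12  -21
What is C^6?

tr C = 2 and det C = -3, so the characteristic polynomial is λ² − (2)λ + (-3) with roots -1 and 3.
Eigenvectors give P = [[-5, 2], [3, -1]] with P⁻¹ = [[1, 2], [3, 5]], and C = P·diag(-1, 3)·P⁻¹.
Then C^6 = P·diag(1, 729)·P⁻¹ = [[-5, 1458], [3, -729]] · [[1, 2], [3, 5]] = [[4369, 7280], [-2184, -3639]].

[[4369, 7280], [-2184, -3639]]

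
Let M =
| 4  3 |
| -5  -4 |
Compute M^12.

[[1, 0], [0, 1]]

M² = I (check: tr M = 0 and det M = -1), so M^12 = I since 12 is even.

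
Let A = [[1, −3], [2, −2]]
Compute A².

[[−5, 3], [−2, −2]]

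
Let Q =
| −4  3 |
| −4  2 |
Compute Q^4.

Q^2 = [[4, −6], [8, −8]]
Q^3 = [[8, 0], [0, 8]]
Q^4 = [[−32, 24], [−32, 16]]

[[−32, 24], [−32, 16]]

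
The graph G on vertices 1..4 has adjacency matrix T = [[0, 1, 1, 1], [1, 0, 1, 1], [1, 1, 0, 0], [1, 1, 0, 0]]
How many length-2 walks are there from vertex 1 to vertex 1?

The number of length-2 walks from vertex 1 to vertex 1 is entry (1,1) of T^2, where T is the adjacency matrix.
T^2 = [[3, 2, 1, 1], [2, 3, 1, 1], [1, 1, 2, 2], [1, 1, 2, 2]]

3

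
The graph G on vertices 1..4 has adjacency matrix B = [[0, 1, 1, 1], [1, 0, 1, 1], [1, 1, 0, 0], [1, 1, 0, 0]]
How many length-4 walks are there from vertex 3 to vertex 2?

The number of length-4 walks from vertex 3 to vertex 2 is entry (3,2) of B⁴, where B is the adjacency matrix.
B² = [[3, 2, 1, 1], [2, 3, 1, 1], [1, 1, 2, 2], [1, 1, 2, 2]]
B³ = [[4, 5, 5, 5], [5, 4, 5, 5], [5, 5, 2, 2], [5, 5, 2, 2]]
B⁴ = [[15, 14, 9, 9], [14, 15, 9, 9], [9, 9, 10, 10], [9, 9, 10, 10]]

9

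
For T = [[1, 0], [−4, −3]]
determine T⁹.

[[1, 0], [−19684, −19683]]

tr T = −2 and det T = −3, so the characteristic polynomial is λ² − (−2)λ + (−3) with roots −3 and 1.
Eigenvectors give P = [[0, −1], [1, 1]] with P⁻¹ = [[1, 1], [−1, 0]], and T = P·diag(−3, 1)·P⁻¹.
Then T⁹ = P·diag(−19683, 1)·P⁻¹ = [[0, −1], [−19683, 1]] · [[1, 1], [−1, 0]] = [[1, 0], [−19684, −19683]].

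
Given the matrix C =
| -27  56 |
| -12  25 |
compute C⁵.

[[-1707, 3416], [-732, 1465]]

tr C = -2 and det C = -3, so the characteristic polynomial is λ² − (-2)λ + (-3) with roots 1 and -3.
Eigenvectors give P = [[-2, 7], [-1, 3]] with P⁻¹ = [[3, -7], [1, -2]], and C = P·diag(1, -3)·P⁻¹.
Then C⁵ = P·diag(1, -243)·P⁻¹ = [[-2, -1701], [-1, -729]] · [[3, -7], [1, -2]] = [[-1707, 3416], [-732, 1465]].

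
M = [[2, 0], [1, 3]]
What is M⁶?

tr M = 5 and det M = 6, so the characteristic polynomial is λ² − (5)λ + (6) with roots 2 and 3.
Eigenvectors give P = [[-1, 0], [1, 1]] with P⁻¹ = [[-1, 0], [1, 1]], and M = P·diag(2, 3)·P⁻¹.
Then M⁶ = P·diag(64, 729)·P⁻¹ = [[-64, 0], [64, 729]] · [[-1, 0], [1, 1]] = [[64, 0], [665, 729]].

[[64, 0], [665, 729]]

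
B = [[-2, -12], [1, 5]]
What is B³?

tr B = 3 and det B = 2, so the characteristic polynomial is λ² − (3)λ + (2) with roots 2 and 1.
Eigenvectors give P = [[-3, 4], [1, -1]] with P⁻¹ = [[1, 4], [1, 3]], and B = P·diag(2, 1)·P⁻¹.
Then B³ = P·diag(8, 1)·P⁻¹ = [[-24, 4], [8, -1]] · [[1, 4], [1, 3]] = [[-20, -84], [7, 29]].

[[-20, -84], [7, 29]]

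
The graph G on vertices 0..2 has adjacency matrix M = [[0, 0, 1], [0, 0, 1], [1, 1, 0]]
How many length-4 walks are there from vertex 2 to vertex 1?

0

The number of length-4 walks from vertex 2 to vertex 1 is entry (2,1) of M⁴, where M is the adjacency matrix.
M² = [[1, 1, 0], [1, 1, 0], [0, 0, 2]]
M³ = [[0, 0, 2], [0, 0, 2], [2, 2, 0]]
M⁴ = [[2, 2, 0], [2, 2, 0], [0, 0, 4]]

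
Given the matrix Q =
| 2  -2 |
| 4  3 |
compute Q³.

Q² = [[-4, -10], [20, 1]]
Q³ = [[-48, -22], [44, -37]]

[[-48, -22], [44, -37]]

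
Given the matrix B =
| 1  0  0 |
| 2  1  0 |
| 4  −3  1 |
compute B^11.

[[1, 0, 0], [22, 1, 0], [−286, −33, 1]]

B = I + N where N = [[0, 0, 0], [2, 0, 0], [4, −3, 0]] is strictly lower-triangular, so N^3 = 0.
(I + N)^11 = I + 11·N + 55·N^2 = [[1, 0, 0], [22, 1, 0], [−286, −33, 1]].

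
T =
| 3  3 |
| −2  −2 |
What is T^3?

[[3, 3], [−2, −2]]

T² = T (a projection; rank 1, trace 1), so T^3 = T.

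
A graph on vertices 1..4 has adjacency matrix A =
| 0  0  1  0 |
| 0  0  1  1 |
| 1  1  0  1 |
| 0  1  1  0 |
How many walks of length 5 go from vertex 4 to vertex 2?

13

The number of length-5 walks from vertex 4 to vertex 2 is entry (4,2) of A⁵, where A is the adjacency matrix.
A² = [[1, 1, 0, 1], [1, 2, 1, 1], [0, 1, 3, 1], [1, 1, 1, 2]]
A³ = [[0, 1, 3, 1], [1, 2, 4, 3], [3, 4, 2, 4], [1, 3, 4, 2]]
A⁴ = [[3, 4, 2, 4], [4, 7, 6, 6], [2, 6, 11, 6], [4, 6, 6, 7]]
A⁵ = [[2, 6, 11, 6], [6, 12, 17, 13], [11, 17, 14, 17], [6, 13, 17, 12]]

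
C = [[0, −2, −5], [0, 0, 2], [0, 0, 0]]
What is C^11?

C is strictly triangular, hence nilpotent: C^3 = 0, so C^11 = 0.

[[0, 0, 0], [0, 0, 0], [0, 0, 0]]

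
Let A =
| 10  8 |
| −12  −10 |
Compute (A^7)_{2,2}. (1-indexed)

tr A = 0 and det A = −4, so the characteristic polynomial is λ² − (0)λ + (−4) with roots 2 and −2.
Eigenvectors give P = [[−1, −2], [1, 3]] with P⁻¹ = [[−3, −2], [1, 1]], and A = P·diag(2, −2)·P⁻¹.
Then A^7 = P·diag(128, −128)·P⁻¹ = [[−128, 256], [128, −384]] · [[−3, −2], [1, 1]] = [[640, 512], [−768, −640]].

−640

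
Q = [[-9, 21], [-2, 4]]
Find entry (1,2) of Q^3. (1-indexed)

tr Q = -5 and det Q = 6, so the characteristic polynomial is λ² − (-5)λ + (6) with roots -2 and -3.
Eigenvectors give P = [[-3, -7], [-1, -2]] with P⁻¹ = [[2, -7], [-1, 3]], and Q = P·diag(-2, -3)·P⁻¹.
Then Q^3 = P·diag(-8, -27)·P⁻¹ = [[24, 189], [8, 54]] · [[2, -7], [-1, 3]] = [[-141, 399], [-38, 106]].

399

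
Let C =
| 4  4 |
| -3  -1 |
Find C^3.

[[-20, 4], [-3, -25]]

C^2 = [[4, 12], [-9, -11]]
C^3 = [[-20, 4], [-3, -25]]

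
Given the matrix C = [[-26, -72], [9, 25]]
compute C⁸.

[[2296, 6120], [-765, -2039]]

tr C = -1 and det C = -2, so the characteristic polynomial is λ² − (-1)λ + (-2) with roots 1 and -2.
Eigenvectors give P = [[-8, -3], [3, 1]] with P⁻¹ = [[1, 3], [-3, -8]], and C = P·diag(1, -2)·P⁻¹.
Then C⁸ = P·diag(1, 256)·P⁻¹ = [[-8, -768], [3, 256]] · [[1, 3], [-3, -8]] = [[2296, 6120], [-765, -2039]].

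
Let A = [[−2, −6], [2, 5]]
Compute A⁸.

tr A = 3 and det A = 2, so the characteristic polynomial is λ² − (3)λ + (2) with roots 1 and 2.
Eigenvectors give P = [[−2, −3], [1, 2]] with P⁻¹ = [[−2, −3], [1, 2]], and A = P·diag(1, 2)·P⁻¹.
Then A⁸ = P·diag(1, 256)·P⁻¹ = [[−2, −768], [1, 512]] · [[−2, −3], [1, 2]] = [[−764, −1530], [510, 1021]].

[[−764, −1530], [510, 1021]]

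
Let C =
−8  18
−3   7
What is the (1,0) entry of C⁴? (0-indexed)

15

tr C = −1 and det C = −2, so the characteristic polynomial is λ² − (−1)λ + (−2) with roots −2 and 1.
Eigenvectors give P = [[3, 2], [1, 1]] with P⁻¹ = [[1, −2], [−1, 3]], and C = P·diag(−2, 1)·P⁻¹.
Then C⁴ = P·diag(16, 1)·P⁻¹ = [[48, 2], [16, 1]] · [[1, −2], [−1, 3]] = [[46, −90], [15, −29]].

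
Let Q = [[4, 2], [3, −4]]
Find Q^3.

[[88, 44], [66, −88]]

Q^2 = [[22, 0], [0, 22]]
Q^3 = [[88, 44], [66, −88]]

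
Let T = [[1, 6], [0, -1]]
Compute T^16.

T² = I (check: tr T = 0 and det T = -1), so T^16 = I since 16 is even.

[[1, 0], [0, 1]]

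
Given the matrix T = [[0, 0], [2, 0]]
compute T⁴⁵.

[[0, 0], [0, 0]]

T is strictly triangular, hence nilpotent: T² = 0, so T⁴⁵ = 0.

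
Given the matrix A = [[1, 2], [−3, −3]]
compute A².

[[−5, −4], [6, 3]]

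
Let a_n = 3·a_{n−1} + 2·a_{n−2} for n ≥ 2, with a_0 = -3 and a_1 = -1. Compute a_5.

-373

With companion matrix Q = [[3, 2], [1, 0]], [a_n, a_{n−1}]ᵀ = Q·[a_{n−1}, a_{n−2}]ᵀ, so [a_5, a_4]ᵀ = Q⁴·[a_1, a_0]ᵀ.
Q⁴ = [[139, 78], [39, 22]], giving [a_5, a_4]ᵀ = [[-373], [-105]].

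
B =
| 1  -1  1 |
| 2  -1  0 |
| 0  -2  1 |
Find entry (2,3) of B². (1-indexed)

2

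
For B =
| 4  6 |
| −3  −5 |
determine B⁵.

[[34, 66], [−33, −65]]

tr B = −1 and det B = −2, so the characteristic polynomial is λ² − (−1)λ + (−2) with roots −2 and 1.
Eigenvectors give P = [[−1, 2], [1, −1]] with P⁻¹ = [[1, 2], [1, 1]], and B = P·diag(−2, 1)·P⁻¹.
Then B⁵ = P·diag(−32, 1)·P⁻¹ = [[32, 2], [−32, −1]] · [[1, 2], [1, 1]] = [[34, 66], [−33, −65]].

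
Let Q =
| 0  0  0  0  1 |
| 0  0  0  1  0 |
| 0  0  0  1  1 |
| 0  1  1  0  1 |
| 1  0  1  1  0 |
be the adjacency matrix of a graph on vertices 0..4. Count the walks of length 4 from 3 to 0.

The number of length-4 walks from vertex 3 to vertex 0 is entry (3,0) of Q^4, where Q is the adjacency matrix.
Q^2 = [[1, 0, 1, 1, 0], [0, 1, 1, 0, 1], [1, 1, 2, 1, 1], [1, 0, 1, 3, 1], [0, 1, 1, 1, 3]]
Q^3 = [[0, 1, 1, 1, 3], [1, 0, 1, 3, 1], [1, 1, 2, 4, 4], [1, 3, 4, 2, 5], [3, 1, 4, 5, 2]]
Q^4 = [[3, 1, 4, 5, 2], [1, 3, 4, 2, 5], [4, 4, 8, 7, 7], [5, 2, 7, 12, 7], [2, 5, 7, 7, 12]]

5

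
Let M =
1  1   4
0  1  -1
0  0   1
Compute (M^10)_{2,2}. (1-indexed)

M = I + N where N = [[0, 1, 4], [0, 0, -1], [0, 0, 0]] is strictly upper-triangular, so N^3 = 0.
(I + N)^10 = I + 10·N + 45·N^2 = [[1, 10, -5], [0, 1, -10], [0, 0, 1]].

1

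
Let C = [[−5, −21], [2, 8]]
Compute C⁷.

[[−761, −2667], [254, 890]]

tr C = 3 and det C = 2, so the characteristic polynomial is λ² − (3)λ + (2) with roots 1 and 2.
Eigenvectors give P = [[7, 3], [−2, −1]] with P⁻¹ = [[1, 3], [−2, −7]], and C = P·diag(1, 2)·P⁻¹.
Then C⁷ = P·diag(1, 128)·P⁻¹ = [[7, 384], [−2, −128]] · [[1, 3], [−2, −7]] = [[−761, −2667], [254, 890]].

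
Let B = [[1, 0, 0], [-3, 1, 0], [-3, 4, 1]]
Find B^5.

[[1, 0, 0], [-15, 1, 0], [-135, 20, 1]]

B = I + N where N = [[0, 0, 0], [-3, 0, 0], [-3, 4, 0]] is strictly lower-triangular, so N^3 = 0.
(I + N)^5 = I + 5·N + 10·N^2 = [[1, 0, 0], [-15, 1, 0], [-135, 20, 1]].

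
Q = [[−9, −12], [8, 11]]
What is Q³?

tr Q = 2 and det Q = −3, so the characteristic polynomial is λ² − (2)λ + (−3) with roots −1 and 3.
Eigenvectors give P = [[3, −1], [−2, 1]] with P⁻¹ = [[1, 1], [2, 3]], and Q = P·diag(−1, 3)·P⁻¹.
Then Q³ = P·diag(−1, 27)·P⁻¹ = [[−3, −27], [2, 27]] · [[1, 1], [2, 3]] = [[−57, −84], [56, 83]].

[[−57, −84], [56, 83]]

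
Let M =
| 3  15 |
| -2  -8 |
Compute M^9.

tr M = -5 and det M = 6, so the characteristic polynomial is λ² − (-5)λ + (6) with roots -3 and -2.
Eigenvectors give P = [[-5, -3], [2, 1]] with P⁻¹ = [[1, 3], [-2, -5]], and M = P·diag(-3, -2)·P⁻¹.
Then M^9 = P·diag(-19683, -512)·P⁻¹ = [[98415, 1536], [-39366, -512]] · [[1, 3], [-2, -5]] = [[95343, 287565], [-38342, -115538]].

[[95343, 287565], [-38342, -115538]]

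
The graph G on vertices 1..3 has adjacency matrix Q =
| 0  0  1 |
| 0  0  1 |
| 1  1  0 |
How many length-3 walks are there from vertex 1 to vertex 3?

2

The number of length-3 walks from vertex 1 to vertex 3 is entry (1,3) of Q^3, where Q is the adjacency matrix.
Q^2 = [[1, 1, 0], [1, 1, 0], [0, 0, 2]]
Q^3 = [[0, 0, 2], [0, 0, 2], [2, 2, 0]]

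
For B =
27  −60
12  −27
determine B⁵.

[[2187, −4860], [972, −2187]]

tr B = 0 and det B = −9, so the characteristic polynomial is λ² − (0)λ + (−9) with roots −3 and 3.
Eigenvectors give P = [[2, 5], [1, 2]] with P⁻¹ = [[−2, 5], [1, −2]], and B = P·diag(−3, 3)·P⁻¹.
Then B⁵ = P·diag(−243, 243)·P⁻¹ = [[−486, 1215], [−243, 486]] · [[−2, 5], [1, −2]] = [[2187, −4860], [972, −2187]].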